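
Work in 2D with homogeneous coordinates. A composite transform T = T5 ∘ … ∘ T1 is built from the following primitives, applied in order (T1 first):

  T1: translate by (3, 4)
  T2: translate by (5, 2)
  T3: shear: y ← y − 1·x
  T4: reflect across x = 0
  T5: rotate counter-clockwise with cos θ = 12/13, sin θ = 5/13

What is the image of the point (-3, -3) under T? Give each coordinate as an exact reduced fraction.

T(p) = (-50/13, -49/13)

T1 translate by (3, 4): (-3, -3) → (0, 1)
T2 translate by (5, 2): (0, 1) → (5, 3)
T3 shear: y ← y − 1·x: (5, 3) → (5, -2)
T4 reflect across x = 0: (5, -2) → (-5, -2)
T5 rotate counter-clockwise with cos θ = 12/13, sin θ = 5/13: (-5, -2) → (-50/13, -49/13)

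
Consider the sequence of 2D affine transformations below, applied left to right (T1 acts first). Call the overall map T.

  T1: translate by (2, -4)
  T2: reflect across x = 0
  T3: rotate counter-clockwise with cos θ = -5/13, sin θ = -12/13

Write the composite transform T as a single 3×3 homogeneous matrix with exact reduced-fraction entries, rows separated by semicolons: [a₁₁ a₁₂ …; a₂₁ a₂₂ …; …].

T = [5/13 12/13 -38/13; 12/13 -5/13 44/13; 0 0 1]

T1 = [1 0 2; 0 1 -4; 0 0 1]
T2·T1 = [-1 0 -2; 0 1 -4; 0 0 1]
T3·…·T1 = [5/13 12/13 -38/13; 12/13 -5/13 44/13; 0 0 1]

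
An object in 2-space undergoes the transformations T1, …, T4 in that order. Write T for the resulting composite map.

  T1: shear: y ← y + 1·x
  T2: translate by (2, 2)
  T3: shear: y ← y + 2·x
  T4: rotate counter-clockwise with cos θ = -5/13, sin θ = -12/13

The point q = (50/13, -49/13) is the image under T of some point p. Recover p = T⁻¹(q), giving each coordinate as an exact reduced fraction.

T1 = [1 0 0; 1 1 0; 0 0 1]
T2·T1 = [1 0 2; 1 1 2; 0 0 1]
T3·…·T1 = [1 0 2; 3 1 6; 0 0 1]
T4·…·T1 = [31/13 12/13 62/13; -27/13 -5/13 -54/13; 0 0 1]
det M = 1; M⁻¹ = [-5/13 -12/13 -2; 27/13 31/13 0; 0 0 1]
M⁻¹ · (50/13, -49/13)ᵀ = (0, -1)ᵀ

p = (0, -1)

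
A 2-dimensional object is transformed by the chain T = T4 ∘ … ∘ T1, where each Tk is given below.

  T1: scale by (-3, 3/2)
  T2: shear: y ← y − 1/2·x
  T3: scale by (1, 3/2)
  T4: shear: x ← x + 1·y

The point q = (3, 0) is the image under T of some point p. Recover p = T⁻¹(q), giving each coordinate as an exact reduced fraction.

T1 = [-3 0 0; 0 3/2 0; 0 0 1]
T2·T1 = [-3 0 0; 3/2 3/2 0; 0 0 1]
T3·…·T1 = [-3 0 0; 9/4 9/4 0; 0 0 1]
T4·…·T1 = [-3/4 9/4 0; 9/4 9/4 0; 0 0 1]
det M = -27/4; M⁻¹ = [-1/3 1/3 0; 1/3 1/9 0; 0 0 1]
M⁻¹ · (3, 0)ᵀ = (-1, 1)ᵀ

p = (-1, 1)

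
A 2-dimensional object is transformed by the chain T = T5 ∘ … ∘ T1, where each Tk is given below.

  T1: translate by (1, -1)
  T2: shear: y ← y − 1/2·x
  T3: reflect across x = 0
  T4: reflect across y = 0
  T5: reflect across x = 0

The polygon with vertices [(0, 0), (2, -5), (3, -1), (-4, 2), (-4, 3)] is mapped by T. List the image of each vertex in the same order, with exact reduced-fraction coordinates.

image vertices: (1, 3/2), (3, 15/2), (4, 4), (-3, -5/2), (-3, -7/2)

T1 translate by (1, -1): (0, 0) → (1, -1); (2, -5) → (3, -6); (3, -1) → (4, -2); (-4, 2) → (-3, 1); (-4, 3) → (-3, 2)
T2 shear: y ← y − 1/2·x: (1, -1) → (1, -3/2); (3, -6) → (3, -15/2); (4, -2) → (4, -4); (-3, 1) → (-3, 5/2); (-3, 2) → (-3, 7/2)
T3 reflect across x = 0: (1, -3/2) → (-1, -3/2); (3, -15/2) → (-3, -15/2); (4, -4) → (-4, -4); (-3, 5/2) → (3, 5/2); (-3, 7/2) → (3, 7/2)
T4 reflect across y = 0: (-1, -3/2) → (-1, 3/2); (-3, -15/2) → (-3, 15/2); (-4, -4) → (-4, 4); (3, 5/2) → (3, -5/2); (3, 7/2) → (3, -7/2)
T5 reflect across x = 0: (-1, 3/2) → (1, 3/2); (-3, 15/2) → (3, 15/2); (-4, 4) → (4, 4); (3, -5/2) → (-3, -5/2); (3, -7/2) → (-3, -7/2)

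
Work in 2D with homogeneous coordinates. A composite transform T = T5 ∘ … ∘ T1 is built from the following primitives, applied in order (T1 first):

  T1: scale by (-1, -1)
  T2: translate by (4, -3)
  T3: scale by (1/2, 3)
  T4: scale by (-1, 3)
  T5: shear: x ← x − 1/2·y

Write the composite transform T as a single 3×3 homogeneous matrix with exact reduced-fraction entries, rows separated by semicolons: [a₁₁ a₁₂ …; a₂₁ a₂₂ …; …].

T1 = [-1 0 0; 0 -1 0; 0 0 1]
T2·T1 = [-1 0 4; 0 -1 -3; 0 0 1]
T3·…·T1 = [-1/2 0 2; 0 -3 -9; 0 0 1]
T4·…·T1 = [1/2 0 -2; 0 -9 -27; 0 0 1]
T5·…·T1 = [1/2 9/2 23/2; 0 -9 -27; 0 0 1]

T = [1/2 9/2 23/2; 0 -9 -27; 0 0 1]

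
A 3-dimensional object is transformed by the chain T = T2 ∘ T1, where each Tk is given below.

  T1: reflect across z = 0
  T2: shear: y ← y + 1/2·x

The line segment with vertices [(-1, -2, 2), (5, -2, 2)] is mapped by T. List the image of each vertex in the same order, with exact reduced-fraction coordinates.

image vertices: (-1, -5/2, -2), (5, 1/2, -2)

T1 reflect across z = 0: (-1, -2, 2) → (-1, -2, -2); (5, -2, 2) → (5, -2, -2)
T2 shear: y ← y + 1/2·x: (-1, -2, -2) → (-1, -5/2, -2); (5, -2, -2) → (5, 1/2, -2)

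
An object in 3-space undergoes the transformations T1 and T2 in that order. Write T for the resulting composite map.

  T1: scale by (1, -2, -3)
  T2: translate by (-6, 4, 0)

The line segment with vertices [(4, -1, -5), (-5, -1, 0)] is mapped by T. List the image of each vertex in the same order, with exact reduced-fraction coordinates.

T1 scale by (1, -2, -3): (4, -1, -5) → (4, 2, 15); (-5, -1, 0) → (-5, 2, 0)
T2 translate by (-6, 4, 0): (4, 2, 15) → (-2, 6, 15); (-5, 2, 0) → (-11, 6, 0)

image vertices: (-2, 6, 15), (-11, 6, 0)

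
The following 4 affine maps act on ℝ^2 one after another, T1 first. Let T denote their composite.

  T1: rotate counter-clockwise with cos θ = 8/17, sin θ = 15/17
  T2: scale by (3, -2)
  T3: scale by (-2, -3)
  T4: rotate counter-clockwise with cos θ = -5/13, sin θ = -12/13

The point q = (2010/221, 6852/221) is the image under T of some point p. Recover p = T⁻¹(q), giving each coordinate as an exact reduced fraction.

T1 = [8/17 -15/17 0; 15/17 8/17 0; 0 0 1]
T2·T1 = [24/17 -45/17 0; -30/17 -16/17 0; 0 0 1]
T3·…·T1 = [-48/17 90/17 0; 90/17 48/17 0; 0 0 1]
T4·…·T1 = [1320/221 126/221 0; 126/221 -1320/221 0; 0 0 1]
det M = -36; M⁻¹ = [110/663 7/442 0; 7/442 -110/663 0; 0 0 1]
M⁻¹ · (2010/221, 6852/221)ᵀ = (2, -5)ᵀ

p = (2, -5)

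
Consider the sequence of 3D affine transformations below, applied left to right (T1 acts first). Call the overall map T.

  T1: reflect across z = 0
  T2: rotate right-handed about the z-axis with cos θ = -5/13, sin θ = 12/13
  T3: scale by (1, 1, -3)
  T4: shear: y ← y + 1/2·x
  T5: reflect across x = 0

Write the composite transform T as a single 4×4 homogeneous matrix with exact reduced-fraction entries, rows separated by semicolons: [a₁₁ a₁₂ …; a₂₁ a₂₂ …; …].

T1 = [1 0 0 0; 0 1 0 0; 0 0 -1 0; 0 0 0 1]
T2·T1 = [-5/13 -12/13 0 0; 12/13 -5/13 0 0; 0 0 -1 0; 0 0 0 1]
T3·…·T1 = [-5/13 -12/13 0 0; 12/13 -5/13 0 0; 0 0 3 0; 0 0 0 1]
T4·…·T1 = [-5/13 -12/13 0 0; 19/26 -11/13 0 0; 0 0 3 0; 0 0 0 1]
T5·…·T1 = [5/13 12/13 0 0; 19/26 -11/13 0 0; 0 0 3 0; 0 0 0 1]

T = [5/13 12/13 0 0; 19/26 -11/13 0 0; 0 0 3 0; 0 0 0 1]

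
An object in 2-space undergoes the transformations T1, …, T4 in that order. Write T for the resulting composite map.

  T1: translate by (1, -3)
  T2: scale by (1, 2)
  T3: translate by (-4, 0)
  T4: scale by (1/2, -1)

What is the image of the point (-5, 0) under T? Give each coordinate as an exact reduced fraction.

T1 translate by (1, -3): (-5, 0) → (-4, -3)
T2 scale by (1, 2): (-4, -3) → (-4, -6)
T3 translate by (-4, 0): (-4, -6) → (-8, -6)
T4 scale by (1/2, -1): (-8, -6) → (-4, 6)

T(p) = (-4, 6)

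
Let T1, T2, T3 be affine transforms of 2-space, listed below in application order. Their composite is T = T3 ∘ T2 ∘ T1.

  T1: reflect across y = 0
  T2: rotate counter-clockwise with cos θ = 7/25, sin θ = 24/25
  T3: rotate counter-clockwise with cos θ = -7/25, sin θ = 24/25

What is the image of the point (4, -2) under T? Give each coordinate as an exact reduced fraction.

T1 reflect across y = 0: (4, -2) → (4, 2)
T2 rotate counter-clockwise with cos θ = 7/25, sin θ = 24/25: (4, 2) → (-4/5, 22/5)
T3 rotate counter-clockwise with cos θ = -7/25, sin θ = 24/25: (-4/5, 22/5) → (-4, -2)

T(p) = (-4, -2)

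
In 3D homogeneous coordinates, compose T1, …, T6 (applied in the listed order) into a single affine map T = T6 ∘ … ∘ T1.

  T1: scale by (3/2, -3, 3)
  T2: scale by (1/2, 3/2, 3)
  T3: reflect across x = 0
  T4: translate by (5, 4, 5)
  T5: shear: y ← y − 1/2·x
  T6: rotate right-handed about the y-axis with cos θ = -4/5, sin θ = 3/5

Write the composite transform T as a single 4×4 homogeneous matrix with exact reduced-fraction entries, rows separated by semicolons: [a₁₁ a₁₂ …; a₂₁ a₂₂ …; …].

T = [3/5 0 27/5 -1; 3/8 -9/2 0 3/2; 9/20 0 -36/5 -7; 0 0 0 1]

T1 = [3/2 0 0 0; 0 -3 0 0; 0 0 3 0; 0 0 0 1]
T2·T1 = [3/4 0 0 0; 0 -9/2 0 0; 0 0 9 0; 0 0 0 1]
T3·…·T1 = [-3/4 0 0 0; 0 -9/2 0 0; 0 0 9 0; 0 0 0 1]
T4·…·T1 = [-3/4 0 0 5; 0 -9/2 0 4; 0 0 9 5; 0 0 0 1]
T5·…·T1 = [-3/4 0 0 5; 3/8 -9/2 0 3/2; 0 0 9 5; 0 0 0 1]
T6·…·T1 = [3/5 0 27/5 -1; 3/8 -9/2 0 3/2; 9/20 0 -36/5 -7; 0 0 0 1]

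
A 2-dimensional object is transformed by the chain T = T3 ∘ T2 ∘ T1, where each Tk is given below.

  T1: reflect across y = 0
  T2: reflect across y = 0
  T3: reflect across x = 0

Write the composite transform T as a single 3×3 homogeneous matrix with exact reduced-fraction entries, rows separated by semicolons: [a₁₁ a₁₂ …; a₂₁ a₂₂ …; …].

T1 = [1 0 0; 0 -1 0; 0 0 1]
T2·T1 = [1 0 0; 0 1 0; 0 0 1]
T3·…·T1 = [-1 0 0; 0 1 0; 0 0 1]

T = [-1 0 0; 0 1 0; 0 0 1]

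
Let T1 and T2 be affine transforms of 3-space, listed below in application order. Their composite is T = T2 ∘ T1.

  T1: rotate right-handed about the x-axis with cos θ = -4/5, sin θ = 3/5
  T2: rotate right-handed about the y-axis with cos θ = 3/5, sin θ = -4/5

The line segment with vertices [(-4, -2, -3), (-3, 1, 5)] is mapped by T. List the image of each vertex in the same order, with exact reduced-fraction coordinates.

T1 rotate right-handed about the x-axis with cos θ = -4/5, sin θ = 3/5: (-4, -2, -3) → (-4, 17/5, 6/5); (-3, 1, 5) → (-3, -19/5, -17/5)
T2 rotate right-handed about the y-axis with cos θ = 3/5, sin θ = -4/5: (-4, 17/5, 6/5) → (-84/25, 17/5, -62/25); (-3, -19/5, -17/5) → (23/25, -19/5, -111/25)

image vertices: (-84/25, 17/5, -62/25), (23/25, -19/5, -111/25)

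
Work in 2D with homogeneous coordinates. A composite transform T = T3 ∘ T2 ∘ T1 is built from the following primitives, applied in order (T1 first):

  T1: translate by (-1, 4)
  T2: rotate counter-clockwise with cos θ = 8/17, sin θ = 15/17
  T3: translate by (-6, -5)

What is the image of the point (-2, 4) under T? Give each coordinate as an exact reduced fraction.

T(p) = (-246/17, -66/17)

T1 translate by (-1, 4): (-2, 4) → (-3, 8)
T2 rotate counter-clockwise with cos θ = 8/17, sin θ = 15/17: (-3, 8) → (-144/17, 19/17)
T3 translate by (-6, -5): (-144/17, 19/17) → (-246/17, -66/17)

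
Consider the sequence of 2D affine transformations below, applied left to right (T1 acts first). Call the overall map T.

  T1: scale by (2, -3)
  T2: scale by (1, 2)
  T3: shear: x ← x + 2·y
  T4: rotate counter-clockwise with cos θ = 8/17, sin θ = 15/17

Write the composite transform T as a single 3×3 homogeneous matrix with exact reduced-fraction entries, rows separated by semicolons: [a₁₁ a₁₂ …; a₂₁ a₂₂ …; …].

T = [16/17 -6/17 0; 30/17 -228/17 0; 0 0 1]

T1 = [2 0 0; 0 -3 0; 0 0 1]
T2·T1 = [2 0 0; 0 -6 0; 0 0 1]
T3·…·T1 = [2 -12 0; 0 -6 0; 0 0 1]
T4·…·T1 = [16/17 -6/17 0; 30/17 -228/17 0; 0 0 1]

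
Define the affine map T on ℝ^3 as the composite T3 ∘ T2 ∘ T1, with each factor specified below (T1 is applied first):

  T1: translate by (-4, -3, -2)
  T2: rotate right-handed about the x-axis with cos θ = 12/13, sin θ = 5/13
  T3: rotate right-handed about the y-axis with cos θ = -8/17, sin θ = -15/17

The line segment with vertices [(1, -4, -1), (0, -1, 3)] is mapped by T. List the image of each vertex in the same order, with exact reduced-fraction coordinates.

T1 translate by (-4, -3, -2): (1, -4, -1) → (-3, -7, -3); (0, -1, 3) → (-4, -4, 1)
T2 rotate right-handed about the x-axis with cos θ = 12/13, sin θ = 5/13: (-3, -7, -3) → (-3, -69/13, -71/13); (-4, -4, 1) → (-4, -53/13, -8/13)
T3 rotate right-handed about the y-axis with cos θ = -8/17, sin θ = -15/17: (-3, -69/13, -71/13) → (81/13, -69/13, -1/13); (-4, -53/13, -8/13) → (536/221, -53/13, -716/221)

image vertices: (81/13, -69/13, -1/13), (536/221, -53/13, -716/221)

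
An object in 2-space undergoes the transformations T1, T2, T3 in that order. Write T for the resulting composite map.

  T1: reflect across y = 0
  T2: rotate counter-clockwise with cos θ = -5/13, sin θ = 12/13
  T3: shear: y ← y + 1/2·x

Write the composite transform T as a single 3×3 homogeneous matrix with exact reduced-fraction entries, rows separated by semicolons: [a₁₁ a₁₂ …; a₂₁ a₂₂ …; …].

T1 = [1 0 0; 0 -1 0; 0 0 1]
T2·T1 = [-5/13 12/13 0; 12/13 5/13 0; 0 0 1]
T3·…·T1 = [-5/13 12/13 0; 19/26 11/13 0; 0 0 1]

T = [-5/13 12/13 0; 19/26 11/13 0; 0 0 1]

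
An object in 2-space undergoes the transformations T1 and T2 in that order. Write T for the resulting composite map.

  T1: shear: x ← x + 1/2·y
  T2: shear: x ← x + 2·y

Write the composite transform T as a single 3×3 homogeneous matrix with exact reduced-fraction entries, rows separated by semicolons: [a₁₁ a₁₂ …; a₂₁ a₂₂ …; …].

T = [1 5/2 0; 0 1 0; 0 0 1]

T1 = [1 1/2 0; 0 1 0; 0 0 1]
T2·T1 = [1 5/2 0; 0 1 0; 0 0 1]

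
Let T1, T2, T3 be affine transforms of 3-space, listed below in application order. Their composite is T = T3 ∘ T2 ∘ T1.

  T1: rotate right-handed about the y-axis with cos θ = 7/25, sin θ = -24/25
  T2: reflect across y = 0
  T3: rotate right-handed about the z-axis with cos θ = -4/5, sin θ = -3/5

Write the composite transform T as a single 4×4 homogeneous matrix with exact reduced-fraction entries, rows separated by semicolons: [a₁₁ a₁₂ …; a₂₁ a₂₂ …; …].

T1 = [7/25 0 -24/25 0; 0 1 0 0; 24/25 0 7/25 0; 0 0 0 1]
T2·T1 = [7/25 0 -24/25 0; 0 -1 0 0; 24/25 0 7/25 0; 0 0 0 1]
T3·…·T1 = [-28/125 -3/5 96/125 0; -21/125 4/5 72/125 0; 24/25 0 7/25 0; 0 0 0 1]

T = [-28/125 -3/5 96/125 0; -21/125 4/5 72/125 0; 24/25 0 7/25 0; 0 0 0 1]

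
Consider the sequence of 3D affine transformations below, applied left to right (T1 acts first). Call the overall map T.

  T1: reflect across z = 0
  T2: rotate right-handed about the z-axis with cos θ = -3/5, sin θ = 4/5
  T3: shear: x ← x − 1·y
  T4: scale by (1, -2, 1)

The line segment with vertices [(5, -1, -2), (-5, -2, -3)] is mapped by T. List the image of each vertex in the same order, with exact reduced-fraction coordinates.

T1 reflect across z = 0: (5, -1, -2) → (5, -1, 2); (-5, -2, -3) → (-5, -2, 3)
T2 rotate right-handed about the z-axis with cos θ = -3/5, sin θ = 4/5: (5, -1, 2) → (-11/5, 23/5, 2); (-5, -2, 3) → (23/5, -14/5, 3)
T3 shear: x ← x − 1·y: (-11/5, 23/5, 2) → (-34/5, 23/5, 2); (23/5, -14/5, 3) → (37/5, -14/5, 3)
T4 scale by (1, -2, 1): (-34/5, 23/5, 2) → (-34/5, -46/5, 2); (37/5, -14/5, 3) → (37/5, 28/5, 3)

image vertices: (-34/5, -46/5, 2), (37/5, 28/5, 3)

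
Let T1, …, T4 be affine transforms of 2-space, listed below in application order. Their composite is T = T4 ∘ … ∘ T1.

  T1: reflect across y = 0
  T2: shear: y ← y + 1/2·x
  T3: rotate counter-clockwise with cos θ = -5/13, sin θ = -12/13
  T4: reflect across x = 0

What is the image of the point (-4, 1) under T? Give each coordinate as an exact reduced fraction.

T(p) = (16/13, 63/13)

T1 reflect across y = 0: (-4, 1) → (-4, -1)
T2 shear: y ← y + 1/2·x: (-4, -1) → (-4, -3)
T3 rotate counter-clockwise with cos θ = -5/13, sin θ = -12/13: (-4, -3) → (-16/13, 63/13)
T4 reflect across x = 0: (-16/13, 63/13) → (16/13, 63/13)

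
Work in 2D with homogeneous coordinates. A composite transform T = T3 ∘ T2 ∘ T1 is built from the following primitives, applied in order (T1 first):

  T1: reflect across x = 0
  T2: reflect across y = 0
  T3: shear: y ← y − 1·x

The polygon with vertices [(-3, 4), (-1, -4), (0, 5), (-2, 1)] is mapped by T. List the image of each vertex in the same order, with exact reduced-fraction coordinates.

T1 reflect across x = 0: (-3, 4) → (3, 4); (-1, -4) → (1, -4); (0, 5) → (0, 5); (-2, 1) → (2, 1)
T2 reflect across y = 0: (3, 4) → (3, -4); (1, -4) → (1, 4); (0, 5) → (0, -5); (2, 1) → (2, -1)
T3 shear: y ← y − 1·x: (3, -4) → (3, -7); (1, 4) → (1, 3); (0, -5) → (0, -5); (2, -1) → (2, -3)

image vertices: (3, -7), (1, 3), (0, -5), (2, -3)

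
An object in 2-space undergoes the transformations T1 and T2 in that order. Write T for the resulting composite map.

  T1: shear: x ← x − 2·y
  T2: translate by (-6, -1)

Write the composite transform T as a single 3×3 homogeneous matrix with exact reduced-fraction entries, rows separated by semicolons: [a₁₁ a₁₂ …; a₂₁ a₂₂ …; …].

T = [1 -2 -6; 0 1 -1; 0 0 1]

T1 = [1 -2 0; 0 1 0; 0 0 1]
T2·T1 = [1 -2 -6; 0 1 -1; 0 0 1]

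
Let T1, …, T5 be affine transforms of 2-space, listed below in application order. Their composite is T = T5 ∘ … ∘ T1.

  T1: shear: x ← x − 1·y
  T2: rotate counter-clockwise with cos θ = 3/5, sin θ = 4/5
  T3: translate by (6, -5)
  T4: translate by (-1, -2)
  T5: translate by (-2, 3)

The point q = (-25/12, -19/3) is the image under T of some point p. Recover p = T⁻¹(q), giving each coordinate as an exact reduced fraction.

T1 = [1 -1 0; 0 1 0; 0 0 1]
T2·T1 = [3/5 -7/5 0; 4/5 -1/5 0; 0 0 1]
T3·…·T1 = [3/5 -7/5 6; 4/5 -1/5 -5; 0 0 1]
T4·…·T1 = [3/5 -7/5 5; 4/5 -1/5 -7; 0 0 1]
T5·…·T1 = [3/5 -7/5 3; 4/5 -1/5 -4; 0 0 1]
det M = 1; M⁻¹ = [-1/5 7/5 31/5; -4/5 3/5 24/5; 0 0 1]
M⁻¹ · (-25/12, -19/3)ᵀ = (-9/4, 8/3)ᵀ

p = (-9/4, 8/3)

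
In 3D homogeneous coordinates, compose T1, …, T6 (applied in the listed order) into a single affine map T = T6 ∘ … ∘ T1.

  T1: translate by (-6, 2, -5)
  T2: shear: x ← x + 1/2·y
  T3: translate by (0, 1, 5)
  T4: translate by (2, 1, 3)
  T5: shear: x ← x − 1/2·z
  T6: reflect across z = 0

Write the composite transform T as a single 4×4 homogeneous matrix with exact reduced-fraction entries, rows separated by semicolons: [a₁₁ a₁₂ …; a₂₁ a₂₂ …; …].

T = [1 1/2 -1/2 -9/2; 0 1 0 4; 0 0 -1 -3; 0 0 0 1]

T1 = [1 0 0 -6; 0 1 0 2; 0 0 1 -5; 0 0 0 1]
T2·T1 = [1 1/2 0 -5; 0 1 0 2; 0 0 1 -5; 0 0 0 1]
T3·…·T1 = [1 1/2 0 -5; 0 1 0 3; 0 0 1 0; 0 0 0 1]
T4·…·T1 = [1 1/2 0 -3; 0 1 0 4; 0 0 1 3; 0 0 0 1]
T5·…·T1 = [1 1/2 -1/2 -9/2; 0 1 0 4; 0 0 1 3; 0 0 0 1]
T6·…·T1 = [1 1/2 -1/2 -9/2; 0 1 0 4; 0 0 -1 -3; 0 0 0 1]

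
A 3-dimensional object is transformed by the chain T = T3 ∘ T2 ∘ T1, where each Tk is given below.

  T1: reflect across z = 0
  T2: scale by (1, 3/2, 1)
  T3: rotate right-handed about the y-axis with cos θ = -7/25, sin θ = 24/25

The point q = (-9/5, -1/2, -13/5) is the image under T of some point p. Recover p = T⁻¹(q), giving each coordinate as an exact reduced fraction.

p = (3, -1/3, 1)

T1 = [1 0 0 0; 0 1 0 0; 0 0 -1 0; 0 0 0 1]
T2·T1 = [1 0 0 0; 0 3/2 0 0; 0 0 -1 0; 0 0 0 1]
T3·…·T1 = [-7/25 0 -24/25 0; 0 3/2 0 0; -24/25 0 7/25 0; 0 0 0 1]
det M = -3/2; M⁻¹ = [-7/25 0 -24/25 0; 0 2/3 0 0; -24/25 0 7/25 0; 0 0 0 1]
M⁻¹ · (-9/5, -1/2, -13/5)ᵀ = (3, -1/3, 1)ᵀ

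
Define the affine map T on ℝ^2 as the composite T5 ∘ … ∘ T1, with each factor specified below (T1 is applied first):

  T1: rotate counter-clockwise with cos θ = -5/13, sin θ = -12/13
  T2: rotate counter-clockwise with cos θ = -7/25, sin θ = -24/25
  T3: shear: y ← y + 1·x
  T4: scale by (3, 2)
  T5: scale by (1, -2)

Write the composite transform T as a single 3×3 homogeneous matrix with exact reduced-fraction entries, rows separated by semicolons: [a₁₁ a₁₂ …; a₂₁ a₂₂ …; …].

T = [-759/325 -612/325 0; 196/325 1828/325 0; 0 0 1]

T1 = [-5/13 12/13 0; -12/13 -5/13 0; 0 0 1]
T2·T1 = [-253/325 -204/325 0; 204/325 -253/325 0; 0 0 1]
T3·…·T1 = [-253/325 -204/325 0; -49/325 -457/325 0; 0 0 1]
T4·…·T1 = [-759/325 -612/325 0; -98/325 -914/325 0; 0 0 1]
T5·…·T1 = [-759/325 -612/325 0; 196/325 1828/325 0; 0 0 1]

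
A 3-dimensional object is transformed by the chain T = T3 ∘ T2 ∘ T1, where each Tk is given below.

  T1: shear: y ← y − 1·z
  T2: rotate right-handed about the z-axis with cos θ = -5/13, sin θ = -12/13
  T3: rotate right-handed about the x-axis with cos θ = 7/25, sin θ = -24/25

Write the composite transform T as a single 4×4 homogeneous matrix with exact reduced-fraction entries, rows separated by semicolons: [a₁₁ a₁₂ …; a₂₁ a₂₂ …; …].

T = [-5/13 12/13 -12/13 0; -84/325 -7/65 347/325 0; 288/325 24/65 -29/325 0; 0 0 0 1]

T1 = [1 0 0 0; 0 1 -1 0; 0 0 1 0; 0 0 0 1]
T2·T1 = [-5/13 12/13 -12/13 0; -12/13 -5/13 5/13 0; 0 0 1 0; 0 0 0 1]
T3·…·T1 = [-5/13 12/13 -12/13 0; -84/325 -7/65 347/325 0; 288/325 24/65 -29/325 0; 0 0 0 1]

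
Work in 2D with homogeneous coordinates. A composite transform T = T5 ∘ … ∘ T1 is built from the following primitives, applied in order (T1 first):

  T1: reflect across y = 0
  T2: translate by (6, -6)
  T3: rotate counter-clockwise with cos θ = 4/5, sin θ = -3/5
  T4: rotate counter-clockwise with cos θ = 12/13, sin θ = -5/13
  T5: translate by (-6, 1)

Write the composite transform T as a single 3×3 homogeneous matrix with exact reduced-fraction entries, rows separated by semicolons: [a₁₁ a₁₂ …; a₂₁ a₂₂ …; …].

T = [33/65 -56/65 -528/65; -56/65 -33/65 -469/65; 0 0 1]

T1 = [1 0 0; 0 -1 0; 0 0 1]
T2·T1 = [1 0 6; 0 -1 -6; 0 0 1]
T3·…·T1 = [4/5 -3/5 6/5; -3/5 -4/5 -42/5; 0 0 1]
T4·…·T1 = [33/65 -56/65 -138/65; -56/65 -33/65 -534/65; 0 0 1]
T5·…·T1 = [33/65 -56/65 -528/65; -56/65 -33/65 -469/65; 0 0 1]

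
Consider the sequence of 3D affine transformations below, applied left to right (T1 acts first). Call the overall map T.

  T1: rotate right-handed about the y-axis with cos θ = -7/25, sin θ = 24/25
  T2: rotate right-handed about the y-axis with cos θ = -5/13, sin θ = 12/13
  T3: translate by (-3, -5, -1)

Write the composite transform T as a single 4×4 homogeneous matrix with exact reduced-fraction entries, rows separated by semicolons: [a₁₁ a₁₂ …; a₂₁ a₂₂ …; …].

T1 = [-7/25 0 24/25 0; 0 1 0 0; -24/25 0 -7/25 0; 0 0 0 1]
T2·T1 = [-253/325 0 -204/325 0; 0 1 0 0; 204/325 0 -253/325 0; 0 0 0 1]
T3·…·T1 = [-253/325 0 -204/325 -3; 0 1 0 -5; 204/325 0 -253/325 -1; 0 0 0 1]

T = [-253/325 0 -204/325 -3; 0 1 0 -5; 204/325 0 -253/325 -1; 0 0 0 1]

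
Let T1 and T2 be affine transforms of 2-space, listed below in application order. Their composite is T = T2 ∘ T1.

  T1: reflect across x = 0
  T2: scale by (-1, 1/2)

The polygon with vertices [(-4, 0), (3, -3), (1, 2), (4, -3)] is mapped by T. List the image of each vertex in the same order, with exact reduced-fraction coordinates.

image vertices: (-4, 0), (3, -3/2), (1, 1), (4, -3/2)

T1 reflect across x = 0: (-4, 0) → (4, 0); (3, -3) → (-3, -3); (1, 2) → (-1, 2); (4, -3) → (-4, -3)
T2 scale by (-1, 1/2): (4, 0) → (-4, 0); (-3, -3) → (3, -3/2); (-1, 2) → (1, 1); (-4, -3) → (4, -3/2)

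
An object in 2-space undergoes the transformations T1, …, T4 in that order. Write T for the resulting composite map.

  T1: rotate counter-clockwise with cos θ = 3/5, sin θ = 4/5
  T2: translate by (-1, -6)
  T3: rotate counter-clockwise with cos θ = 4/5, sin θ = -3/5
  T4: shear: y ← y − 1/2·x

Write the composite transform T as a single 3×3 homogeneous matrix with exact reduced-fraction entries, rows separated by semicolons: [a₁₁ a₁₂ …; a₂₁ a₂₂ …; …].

T1 = [3/5 -4/5 0; 4/5 3/5 0; 0 0 1]
T2·T1 = [3/5 -4/5 -1; 4/5 3/5 -6; 0 0 1]
T3·…·T1 = [24/25 -7/25 -22/5; 7/25 24/25 -21/5; 0 0 1]
T4·…·T1 = [24/25 -7/25 -22/5; -1/5 11/10 -2; 0 0 1]

T = [24/25 -7/25 -22/5; -1/5 11/10 -2; 0 0 1]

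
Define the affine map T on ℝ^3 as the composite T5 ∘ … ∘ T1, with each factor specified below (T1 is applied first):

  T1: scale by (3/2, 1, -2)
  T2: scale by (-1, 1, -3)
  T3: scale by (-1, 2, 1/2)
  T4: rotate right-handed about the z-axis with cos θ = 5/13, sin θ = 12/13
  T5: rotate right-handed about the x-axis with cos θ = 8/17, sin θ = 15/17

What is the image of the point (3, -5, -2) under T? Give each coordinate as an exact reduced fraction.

T(p) = (285/26, 1202/221, -564/221)

T1 scale by (3/2, 1, -2): (3, -5, -2) → (9/2, -5, 4)
T2 scale by (-1, 1, -3): (9/2, -5, 4) → (-9/2, -5, -12)
T3 scale by (-1, 2, 1/2): (-9/2, -5, -12) → (9/2, -10, -6)
T4 rotate right-handed about the z-axis with cos θ = 5/13, sin θ = 12/13: (9/2, -10, -6) → (285/26, 4/13, -6)
T5 rotate right-handed about the x-axis with cos θ = 8/17, sin θ = 15/17: (285/26, 4/13, -6) → (285/26, 1202/221, -564/221)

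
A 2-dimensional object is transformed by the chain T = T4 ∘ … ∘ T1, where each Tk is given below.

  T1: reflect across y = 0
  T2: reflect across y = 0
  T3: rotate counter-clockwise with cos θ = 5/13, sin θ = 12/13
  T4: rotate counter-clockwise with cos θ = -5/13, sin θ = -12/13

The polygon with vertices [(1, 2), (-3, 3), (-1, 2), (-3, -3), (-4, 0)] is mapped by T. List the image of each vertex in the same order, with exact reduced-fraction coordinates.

image vertices: (359/169, 118/169), (3/169, 717/169), (121/169, 358/169), (-717/169, 3/169), (-476/169, 480/169)

T1 reflect across y = 0: (1, 2) → (1, -2); (-3, 3) → (-3, -3); (-1, 2) → (-1, -2); (-3, -3) → (-3, 3); (-4, 0) → (-4, 0)
T2 reflect across y = 0: (1, -2) → (1, 2); (-3, -3) → (-3, 3); (-1, -2) → (-1, 2); (-3, 3) → (-3, -3); (-4, 0) → (-4, 0)
T3 rotate counter-clockwise with cos θ = 5/13, sin θ = 12/13: (1, 2) → (-19/13, 22/13); (-3, 3) → (-51/13, -21/13); (-1, 2) → (-29/13, -2/13); (-3, -3) → (21/13, -51/13); (-4, 0) → (-20/13, -48/13)
T4 rotate counter-clockwise with cos θ = -5/13, sin θ = -12/13: (-19/13, 22/13) → (359/169, 118/169); (-51/13, -21/13) → (3/169, 717/169); (-29/13, -2/13) → (121/169, 358/169); (21/13, -51/13) → (-717/169, 3/169); (-20/13, -48/13) → (-476/169, 480/169)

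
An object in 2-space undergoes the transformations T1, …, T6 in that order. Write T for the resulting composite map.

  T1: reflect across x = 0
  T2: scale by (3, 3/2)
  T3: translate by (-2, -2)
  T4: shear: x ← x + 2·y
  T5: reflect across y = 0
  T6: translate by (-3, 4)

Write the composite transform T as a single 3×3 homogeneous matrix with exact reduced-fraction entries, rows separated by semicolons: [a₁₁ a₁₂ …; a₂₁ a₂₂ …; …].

T = [-3 3 -9; 0 -3/2 6; 0 0 1]

T1 = [-1 0 0; 0 1 0; 0 0 1]
T2·T1 = [-3 0 0; 0 3/2 0; 0 0 1]
T3·…·T1 = [-3 0 -2; 0 3/2 -2; 0 0 1]
T4·…·T1 = [-3 3 -6; 0 3/2 -2; 0 0 1]
T5·…·T1 = [-3 3 -6; 0 -3/2 2; 0 0 1]
T6·…·T1 = [-3 3 -9; 0 -3/2 6; 0 0 1]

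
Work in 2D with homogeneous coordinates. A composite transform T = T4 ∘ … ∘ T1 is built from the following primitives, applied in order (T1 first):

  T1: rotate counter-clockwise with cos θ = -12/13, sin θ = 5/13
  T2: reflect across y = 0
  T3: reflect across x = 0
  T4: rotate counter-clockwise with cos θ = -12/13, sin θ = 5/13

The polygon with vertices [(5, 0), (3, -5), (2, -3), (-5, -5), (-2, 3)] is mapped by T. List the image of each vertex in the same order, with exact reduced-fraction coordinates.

T1 rotate counter-clockwise with cos θ = -12/13, sin θ = 5/13: (5, 0) → (-60/13, 25/13); (3, -5) → (-11/13, 75/13); (2, -3) → (-9/13, 46/13); (-5, -5) → (85/13, 35/13); (-2, 3) → (9/13, -46/13)
T2 reflect across y = 0: (-60/13, 25/13) → (-60/13, -25/13); (-11/13, 75/13) → (-11/13, -75/13); (-9/13, 46/13) → (-9/13, -46/13); (85/13, 35/13) → (85/13, -35/13); (9/13, -46/13) → (9/13, 46/13)
T3 reflect across x = 0: (-60/13, -25/13) → (60/13, -25/13); (-11/13, -75/13) → (11/13, -75/13); (-9/13, -46/13) → (9/13, -46/13); (85/13, -35/13) → (-85/13, -35/13); (9/13, 46/13) → (-9/13, 46/13)
T4 rotate counter-clockwise with cos θ = -12/13, sin θ = 5/13: (60/13, -25/13) → (-595/169, 600/169); (11/13, -75/13) → (243/169, 955/169); (9/13, -46/13) → (122/169, 597/169); (-85/13, -35/13) → (1195/169, -5/169); (-9/13, 46/13) → (-122/169, -597/169)

image vertices: (-595/169, 600/169), (243/169, 955/169), (122/169, 597/169), (1195/169, -5/169), (-122/169, -597/169)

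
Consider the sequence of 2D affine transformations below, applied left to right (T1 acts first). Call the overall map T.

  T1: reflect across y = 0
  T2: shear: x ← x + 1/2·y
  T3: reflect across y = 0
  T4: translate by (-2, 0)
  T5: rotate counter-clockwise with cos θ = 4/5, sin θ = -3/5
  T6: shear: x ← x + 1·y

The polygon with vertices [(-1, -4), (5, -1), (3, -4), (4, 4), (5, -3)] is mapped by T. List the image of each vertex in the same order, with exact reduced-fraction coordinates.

T1 reflect across y = 0: (-1, -4) → (-1, 4); (5, -1) → (5, 1); (3, -4) → (3, 4); (4, 4) → (4, -4); (5, -3) → (5, 3)
T2 shear: x ← x + 1/2·y: (-1, 4) → (1, 4); (5, 1) → (11/2, 1); (3, 4) → (5, 4); (4, -4) → (2, -4); (5, 3) → (13/2, 3)
T3 reflect across y = 0: (1, 4) → (1, -4); (11/2, 1) → (11/2, -1); (5, 4) → (5, -4); (2, -4) → (2, 4); (13/2, 3) → (13/2, -3)
T4 translate by (-2, 0): (1, -4) → (-1, -4); (11/2, -1) → (7/2, -1); (5, -4) → (3, -4); (2, 4) → (0, 4); (13/2, -3) → (9/2, -3)
T5 rotate counter-clockwise with cos θ = 4/5, sin θ = -3/5: (-1, -4) → (-16/5, -13/5); (7/2, -1) → (11/5, -29/10); (3, -4) → (0, -5); (0, 4) → (12/5, 16/5); (9/2, -3) → (9/5, -51/10)
T6 shear: x ← x + 1·y: (-16/5, -13/5) → (-29/5, -13/5); (11/5, -29/10) → (-7/10, -29/10); (0, -5) → (-5, -5); (12/5, 16/5) → (28/5, 16/5); (9/5, -51/10) → (-33/10, -51/10)

image vertices: (-29/5, -13/5), (-7/10, -29/10), (-5, -5), (28/5, 16/5), (-33/10, -51/10)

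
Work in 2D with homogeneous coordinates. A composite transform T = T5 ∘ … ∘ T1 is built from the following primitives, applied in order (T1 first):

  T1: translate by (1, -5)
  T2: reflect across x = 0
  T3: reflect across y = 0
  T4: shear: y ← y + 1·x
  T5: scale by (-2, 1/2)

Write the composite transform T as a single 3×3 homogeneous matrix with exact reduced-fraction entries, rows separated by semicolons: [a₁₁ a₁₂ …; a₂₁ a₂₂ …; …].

T1 = [1 0 1; 0 1 -5; 0 0 1]
T2·T1 = [-1 0 -1; 0 1 -5; 0 0 1]
T3·…·T1 = [-1 0 -1; 0 -1 5; 0 0 1]
T4·…·T1 = [-1 0 -1; -1 -1 4; 0 0 1]
T5·…·T1 = [2 0 2; -1/2 -1/2 2; 0 0 1]

T = [2 0 2; -1/2 -1/2 2; 0 0 1]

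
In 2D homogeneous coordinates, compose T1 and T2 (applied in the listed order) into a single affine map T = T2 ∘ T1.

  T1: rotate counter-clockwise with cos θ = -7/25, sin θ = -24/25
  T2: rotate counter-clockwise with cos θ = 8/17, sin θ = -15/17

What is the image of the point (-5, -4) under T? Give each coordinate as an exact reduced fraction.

T1 rotate counter-clockwise with cos θ = -7/25, sin θ = -24/25: (-5, -4) → (-61/25, 148/25)
T2 rotate counter-clockwise with cos θ = 8/17, sin θ = -15/17: (-61/25, 148/25) → (1732/425, 2099/425)

T(p) = (1732/425, 2099/425)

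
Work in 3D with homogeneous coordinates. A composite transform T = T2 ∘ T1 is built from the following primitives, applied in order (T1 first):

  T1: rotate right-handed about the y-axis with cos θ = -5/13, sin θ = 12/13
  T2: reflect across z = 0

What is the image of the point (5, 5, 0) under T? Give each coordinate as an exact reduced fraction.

T(p) = (-25/13, 5, 60/13)

T1 rotate right-handed about the y-axis with cos θ = -5/13, sin θ = 12/13: (5, 5, 0) → (-25/13, 5, -60/13)
T2 reflect across z = 0: (-25/13, 5, -60/13) → (-25/13, 5, 60/13)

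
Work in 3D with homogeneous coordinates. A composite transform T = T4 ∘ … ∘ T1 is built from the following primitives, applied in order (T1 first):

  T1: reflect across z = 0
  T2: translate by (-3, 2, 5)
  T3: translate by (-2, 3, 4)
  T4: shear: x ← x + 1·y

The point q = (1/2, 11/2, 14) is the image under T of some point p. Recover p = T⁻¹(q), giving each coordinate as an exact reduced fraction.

T1 = [1 0 0 0; 0 1 0 0; 0 0 -1 0; 0 0 0 1]
T2·T1 = [1 0 0 -3; 0 1 0 2; 0 0 -1 5; 0 0 0 1]
T3·…·T1 = [1 0 0 -5; 0 1 0 5; 0 0 -1 9; 0 0 0 1]
T4·…·T1 = [1 1 0 0; 0 1 0 5; 0 0 -1 9; 0 0 0 1]
det M = -1; M⁻¹ = [1 -1 0 5; 0 1 0 -5; 0 0 -1 9; 0 0 0 1]
M⁻¹ · (1/2, 11/2, 14)ᵀ = (0, 1/2, -5)ᵀ

p = (0, 1/2, -5)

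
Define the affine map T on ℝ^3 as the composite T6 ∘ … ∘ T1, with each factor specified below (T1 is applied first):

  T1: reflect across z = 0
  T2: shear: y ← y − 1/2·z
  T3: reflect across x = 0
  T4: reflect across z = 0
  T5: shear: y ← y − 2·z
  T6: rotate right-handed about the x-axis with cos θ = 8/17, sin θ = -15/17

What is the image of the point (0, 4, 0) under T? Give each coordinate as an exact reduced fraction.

T(p) = (0, 32/17, -60/17)

T1 reflect across z = 0: (0, 4, 0) → (0, 4, 0)
T2 shear: y ← y − 1/2·z: (0, 4, 0) → (0, 4, 0)
T3 reflect across x = 0: (0, 4, 0) → (0, 4, 0)
T4 reflect across z = 0: (0, 4, 0) → (0, 4, 0)
T5 shear: y ← y − 2·z: (0, 4, 0) → (0, 4, 0)
T6 rotate right-handed about the x-axis with cos θ = 8/17, sin θ = -15/17: (0, 4, 0) → (0, 32/17, -60/17)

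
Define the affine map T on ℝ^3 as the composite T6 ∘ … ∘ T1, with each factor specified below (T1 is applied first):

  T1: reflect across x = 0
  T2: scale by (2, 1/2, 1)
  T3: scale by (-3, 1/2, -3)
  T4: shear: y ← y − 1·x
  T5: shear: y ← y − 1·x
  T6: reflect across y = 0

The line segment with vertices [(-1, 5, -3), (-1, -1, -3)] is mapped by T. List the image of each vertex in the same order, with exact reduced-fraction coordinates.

image vertices: (-6, -53/4, 9), (-6, -47/4, 9)

T1 reflect across x = 0: (-1, 5, -3) → (1, 5, -3); (-1, -1, -3) → (1, -1, -3)
T2 scale by (2, 1/2, 1): (1, 5, -3) → (2, 5/2, -3); (1, -1, -3) → (2, -1/2, -3)
T3 scale by (-3, 1/2, -3): (2, 5/2, -3) → (-6, 5/4, 9); (2, -1/2, -3) → (-6, -1/4, 9)
T4 shear: y ← y − 1·x: (-6, 5/4, 9) → (-6, 29/4, 9); (-6, -1/4, 9) → (-6, 23/4, 9)
T5 shear: y ← y − 1·x: (-6, 29/4, 9) → (-6, 53/4, 9); (-6, 23/4, 9) → (-6, 47/4, 9)
T6 reflect across y = 0: (-6, 53/4, 9) → (-6, -53/4, 9); (-6, 47/4, 9) → (-6, -47/4, 9)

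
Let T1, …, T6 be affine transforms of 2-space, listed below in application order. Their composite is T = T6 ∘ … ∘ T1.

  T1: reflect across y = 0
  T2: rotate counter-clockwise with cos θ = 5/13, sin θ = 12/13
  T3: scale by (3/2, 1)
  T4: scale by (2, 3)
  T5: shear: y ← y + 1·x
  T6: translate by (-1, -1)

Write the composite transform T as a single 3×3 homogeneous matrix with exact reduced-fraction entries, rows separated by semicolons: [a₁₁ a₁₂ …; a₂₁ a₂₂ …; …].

T1 = [1 0 0; 0 -1 0; 0 0 1]
T2·T1 = [5/13 12/13 0; 12/13 -5/13 0; 0 0 1]
T3·…·T1 = [15/26 18/13 0; 12/13 -5/13 0; 0 0 1]
T4·…·T1 = [15/13 36/13 0; 36/13 -15/13 0; 0 0 1]
T5·…·T1 = [15/13 36/13 0; 51/13 21/13 0; 0 0 1]
T6·…·T1 = [15/13 36/13 -1; 51/13 21/13 -1; 0 0 1]

T = [15/13 36/13 -1; 51/13 21/13 -1; 0 0 1]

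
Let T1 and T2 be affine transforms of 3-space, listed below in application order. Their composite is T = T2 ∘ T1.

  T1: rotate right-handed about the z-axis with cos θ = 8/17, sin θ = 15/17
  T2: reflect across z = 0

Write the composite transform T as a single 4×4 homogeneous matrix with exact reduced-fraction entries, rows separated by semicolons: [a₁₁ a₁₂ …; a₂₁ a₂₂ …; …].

T = [8/17 -15/17 0 0; 15/17 8/17 0 0; 0 0 -1 0; 0 0 0 1]

T1 = [8/17 -15/17 0 0; 15/17 8/17 0 0; 0 0 1 0; 0 0 0 1]
T2·T1 = [8/17 -15/17 0 0; 15/17 8/17 0 0; 0 0 -1 0; 0 0 0 1]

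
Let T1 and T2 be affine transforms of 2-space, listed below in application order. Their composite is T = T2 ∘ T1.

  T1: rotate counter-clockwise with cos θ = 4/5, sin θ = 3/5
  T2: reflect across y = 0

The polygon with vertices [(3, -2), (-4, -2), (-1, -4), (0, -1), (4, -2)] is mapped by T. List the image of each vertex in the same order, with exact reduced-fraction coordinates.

T1 rotate counter-clockwise with cos θ = 4/5, sin θ = 3/5: (3, -2) → (18/5, 1/5); (-4, -2) → (-2, -4); (-1, -4) → (8/5, -19/5); (0, -1) → (3/5, -4/5); (4, -2) → (22/5, 4/5)
T2 reflect across y = 0: (18/5, 1/5) → (18/5, -1/5); (-2, -4) → (-2, 4); (8/5, -19/5) → (8/5, 19/5); (3/5, -4/5) → (3/5, 4/5); (22/5, 4/5) → (22/5, -4/5)

image vertices: (18/5, -1/5), (-2, 4), (8/5, 19/5), (3/5, 4/5), (22/5, -4/5)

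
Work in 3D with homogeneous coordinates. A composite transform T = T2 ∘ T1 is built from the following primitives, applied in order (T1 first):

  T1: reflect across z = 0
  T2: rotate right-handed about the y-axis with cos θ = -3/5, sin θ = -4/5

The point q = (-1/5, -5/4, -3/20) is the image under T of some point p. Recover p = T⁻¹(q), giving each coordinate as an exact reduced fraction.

T1 = [1 0 0 0; 0 1 0 0; 0 0 -1 0; 0 0 0 1]
T2·T1 = [-3/5 0 4/5 0; 0 1 0 0; 4/5 0 3/5 0; 0 0 0 1]
det M = -1; M⁻¹ = [-3/5 0 4/5 0; 0 1 0 0; 4/5 0 3/5 0; 0 0 0 1]
M⁻¹ · (-1/5, -5/4, -3/20)ᵀ = (0, -5/4, -1/4)ᵀ

p = (0, -5/4, -1/4)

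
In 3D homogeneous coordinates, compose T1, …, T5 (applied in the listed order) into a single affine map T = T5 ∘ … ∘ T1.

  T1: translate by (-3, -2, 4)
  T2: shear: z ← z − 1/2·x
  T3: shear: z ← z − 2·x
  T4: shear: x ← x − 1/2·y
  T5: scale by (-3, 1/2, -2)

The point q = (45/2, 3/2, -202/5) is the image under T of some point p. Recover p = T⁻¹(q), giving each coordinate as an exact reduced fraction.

T1 = [1 0 0 -3; 0 1 0 -2; 0 0 1 4; 0 0 0 1]
T2·T1 = [1 0 0 -3; 0 1 0 -2; -1/2 0 1 11/2; 0 0 0 1]
T3·…·T1 = [1 0 0 -3; 0 1 0 -2; -5/2 0 1 23/2; 0 0 0 1]
T4·…·T1 = [1 -1/2 0 -2; 0 1 0 -2; -5/2 0 1 23/2; 0 0 0 1]
T5·…·T1 = [-3 3/2 0 6; 0 1/2 0 -1; 5 0 -2 -23; 0 0 0 1]
det M = 3; M⁻¹ = [-1/3 1 0 3; 0 2 0 2; -5/6 5/2 -1/2 -4; 0 0 0 1]
M⁻¹ · (45/2, 3/2, -202/5)ᵀ = (-3, 5, 6/5)ᵀ

p = (-3, 5, 6/5)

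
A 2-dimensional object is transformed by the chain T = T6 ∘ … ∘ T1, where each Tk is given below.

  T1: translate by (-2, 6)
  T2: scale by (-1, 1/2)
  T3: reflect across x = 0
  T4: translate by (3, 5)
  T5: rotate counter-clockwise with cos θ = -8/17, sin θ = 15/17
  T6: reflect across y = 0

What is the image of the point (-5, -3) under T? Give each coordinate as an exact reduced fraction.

T(p) = (-131/34, 112/17)

T1 translate by (-2, 6): (-5, -3) → (-7, 3)
T2 scale by (-1, 1/2): (-7, 3) → (7, 3/2)
T3 reflect across x = 0: (7, 3/2) → (-7, 3/2)
T4 translate by (3, 5): (-7, 3/2) → (-4, 13/2)
T5 rotate counter-clockwise with cos θ = -8/17, sin θ = 15/17: (-4, 13/2) → (-131/34, -112/17)
T6 reflect across y = 0: (-131/34, -112/17) → (-131/34, 112/17)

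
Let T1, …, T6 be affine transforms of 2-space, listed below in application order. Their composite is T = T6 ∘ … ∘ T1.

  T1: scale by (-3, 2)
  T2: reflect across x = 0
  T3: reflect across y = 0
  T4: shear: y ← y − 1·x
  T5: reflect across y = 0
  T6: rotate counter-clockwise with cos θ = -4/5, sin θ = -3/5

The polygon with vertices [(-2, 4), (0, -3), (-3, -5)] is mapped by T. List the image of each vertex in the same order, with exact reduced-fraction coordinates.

T1 scale by (-3, 2): (-2, 4) → (6, 8); (0, -3) → (0, -6); (-3, -5) → (9, -10)
T2 reflect across x = 0: (6, 8) → (-6, 8); (0, -6) → (0, -6); (9, -10) → (-9, -10)
T3 reflect across y = 0: (-6, 8) → (-6, -8); (0, -6) → (0, 6); (-9, -10) → (-9, 10)
T4 shear: y ← y − 1·x: (-6, -8) → (-6, -2); (0, 6) → (0, 6); (-9, 10) → (-9, 19)
T5 reflect across y = 0: (-6, -2) → (-6, 2); (0, 6) → (0, -6); (-9, 19) → (-9, -19)
T6 rotate counter-clockwise with cos θ = -4/5, sin θ = -3/5: (-6, 2) → (6, 2); (0, -6) → (-18/5, 24/5); (-9, -19) → (-21/5, 103/5)

image vertices: (6, 2), (-18/5, 24/5), (-21/5, 103/5)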